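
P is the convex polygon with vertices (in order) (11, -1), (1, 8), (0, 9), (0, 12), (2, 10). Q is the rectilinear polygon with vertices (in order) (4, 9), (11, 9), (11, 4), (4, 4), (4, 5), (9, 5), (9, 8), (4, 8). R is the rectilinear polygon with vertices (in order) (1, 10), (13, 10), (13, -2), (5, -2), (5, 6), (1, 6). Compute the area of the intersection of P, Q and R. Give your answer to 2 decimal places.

1.41

The intersection is the polygon with vertices (6.091,5), (6.909,4), (5.444,4), (5,4.4), (5,5).
By the shoelace formula its area is 1.41.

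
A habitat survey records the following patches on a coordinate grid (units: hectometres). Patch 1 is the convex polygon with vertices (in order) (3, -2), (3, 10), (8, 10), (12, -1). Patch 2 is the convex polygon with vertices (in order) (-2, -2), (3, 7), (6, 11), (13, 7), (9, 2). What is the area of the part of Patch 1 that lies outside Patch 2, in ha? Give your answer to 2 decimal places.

|Patch 1| = 81.5, |Patch 1∩Patch 2| = 53.2182.
|Patch 1 ∖ Patch 2| = |Patch 1| − |Patch 1∩Patch 2| = 81.5 − 53.2182 = 28.28.

28.28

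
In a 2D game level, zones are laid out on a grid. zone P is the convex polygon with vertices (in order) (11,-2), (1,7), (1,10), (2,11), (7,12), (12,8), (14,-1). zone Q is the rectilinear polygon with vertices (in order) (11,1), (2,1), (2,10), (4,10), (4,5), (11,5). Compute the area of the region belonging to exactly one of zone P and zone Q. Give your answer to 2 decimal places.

87.40

|zone P| = 104.5, |zone Q| = 46, |zone P∩zone Q| = 31.55.
|zone P △ zone Q| = |zone P| + |zone Q| − 2·|zone P∩zone Q| = 104.5 + 46 − 63.1 = 87.40.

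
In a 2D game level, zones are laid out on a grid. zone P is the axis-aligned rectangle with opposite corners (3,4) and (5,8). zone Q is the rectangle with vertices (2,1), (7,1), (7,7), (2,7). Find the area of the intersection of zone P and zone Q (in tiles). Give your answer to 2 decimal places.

6.00

|zone P∩zone Q|: x∈[3,5], y∈[4,7] → 2·3 = 6.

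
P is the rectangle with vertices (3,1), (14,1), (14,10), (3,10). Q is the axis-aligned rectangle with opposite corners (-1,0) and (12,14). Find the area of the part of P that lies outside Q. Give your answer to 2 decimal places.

|P∩Q|: x∈[3,12], y∈[1,10] → 9·9 = 81.
|P| = 99.
|P ∖ Q| = |P| − |P∩Q| = 99 − 81 = 18.00.

18.00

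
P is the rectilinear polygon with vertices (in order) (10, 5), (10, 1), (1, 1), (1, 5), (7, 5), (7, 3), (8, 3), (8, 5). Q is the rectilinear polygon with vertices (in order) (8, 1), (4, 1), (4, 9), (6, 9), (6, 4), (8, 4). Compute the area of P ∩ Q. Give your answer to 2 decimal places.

13.00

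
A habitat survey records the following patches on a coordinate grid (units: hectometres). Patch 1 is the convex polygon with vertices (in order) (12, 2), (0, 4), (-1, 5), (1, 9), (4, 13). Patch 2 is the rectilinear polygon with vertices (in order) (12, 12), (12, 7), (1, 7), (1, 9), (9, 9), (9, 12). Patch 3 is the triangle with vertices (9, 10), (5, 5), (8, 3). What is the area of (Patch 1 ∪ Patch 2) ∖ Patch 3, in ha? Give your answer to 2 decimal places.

73.08

|Patch 1 ∪ Patch 2| = 84.2273.
|(Patch 1 ∪ Patch 2) ∩ Patch 3| = 11.1466.
|(Patch 1 ∪ Patch 2) ∖ Patch 3| = 84.2273 − 11.1466 = 73.08.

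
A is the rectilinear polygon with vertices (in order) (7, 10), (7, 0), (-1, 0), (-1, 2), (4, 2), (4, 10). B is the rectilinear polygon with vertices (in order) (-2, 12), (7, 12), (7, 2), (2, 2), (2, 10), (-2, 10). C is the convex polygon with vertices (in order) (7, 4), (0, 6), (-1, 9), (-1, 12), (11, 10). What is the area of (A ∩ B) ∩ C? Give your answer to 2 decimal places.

The region (A ∩ B) ∩ C is the polygon with vertices (4,10), (7,10), (7,4), (4,4.857).
By the shoelace formula its area is 16.71.

16.71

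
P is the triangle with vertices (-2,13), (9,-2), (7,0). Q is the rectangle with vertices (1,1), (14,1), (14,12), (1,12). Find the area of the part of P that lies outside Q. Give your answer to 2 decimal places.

|P| = 4, |P∩Q| = 2.5902.
|P ∖ Q| = |P| − |P∩Q| = 4 − 2.5902 = 1.41.

1.41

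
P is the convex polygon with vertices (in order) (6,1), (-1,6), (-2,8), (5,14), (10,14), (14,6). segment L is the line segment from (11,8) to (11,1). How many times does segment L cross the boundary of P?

The segment meets the boundary at (11,4.125).

1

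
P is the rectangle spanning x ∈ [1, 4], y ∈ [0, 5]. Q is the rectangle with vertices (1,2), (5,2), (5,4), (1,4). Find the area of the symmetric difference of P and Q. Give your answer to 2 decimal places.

|P∩Q|: x∈[1,4], y∈[2,4] → 3·2 = 6.
|P △ Q| = |P| + |Q| − 2·|P∩Q| = 15 + 8 − 12 = 11.00.

11.00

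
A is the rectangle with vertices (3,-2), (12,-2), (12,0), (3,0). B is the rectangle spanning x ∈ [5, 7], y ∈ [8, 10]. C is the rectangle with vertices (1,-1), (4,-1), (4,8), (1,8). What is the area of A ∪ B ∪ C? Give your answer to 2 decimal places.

By inclusion–exclusion:
Individual areas: |A| = 18, |B| = 4, |C| = 27.
|A∩B| = 0 (no overlap).
|A∩C|: x∈[3,4], y∈[-1,0] → 1·1 = 1.
|B∩C| = 0 (no overlap).
|A∩B∩C| = 0.
|A ∪ B ∪ C| = 49 − 1 + 0 = 48.00.

48.00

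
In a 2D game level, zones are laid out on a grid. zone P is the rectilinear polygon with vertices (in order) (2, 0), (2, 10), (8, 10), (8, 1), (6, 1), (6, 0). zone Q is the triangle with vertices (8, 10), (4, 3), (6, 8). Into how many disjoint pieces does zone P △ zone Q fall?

1

zone P △ zone Q is a single connected region.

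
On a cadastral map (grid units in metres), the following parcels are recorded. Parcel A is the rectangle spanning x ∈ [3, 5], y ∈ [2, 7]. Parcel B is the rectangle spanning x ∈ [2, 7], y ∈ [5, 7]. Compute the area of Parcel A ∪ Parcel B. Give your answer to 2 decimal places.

16.00

By inclusion–exclusion:
Individual areas: |Parcel A| = 10, |Parcel B| = 10.
|Parcel A∩Parcel B|: x∈[3,5], y∈[5,7] → 2·2 = 4.
|Parcel A ∪ Parcel B| = 20 − 4 = 16.00.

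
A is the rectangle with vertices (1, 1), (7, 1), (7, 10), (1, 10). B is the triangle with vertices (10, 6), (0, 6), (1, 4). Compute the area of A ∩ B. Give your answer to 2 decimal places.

8.00

The intersection is the polygon with vertices (7,5.333), (1,4), (1,6), (7,6).
By the shoelace formula its area is 8.00.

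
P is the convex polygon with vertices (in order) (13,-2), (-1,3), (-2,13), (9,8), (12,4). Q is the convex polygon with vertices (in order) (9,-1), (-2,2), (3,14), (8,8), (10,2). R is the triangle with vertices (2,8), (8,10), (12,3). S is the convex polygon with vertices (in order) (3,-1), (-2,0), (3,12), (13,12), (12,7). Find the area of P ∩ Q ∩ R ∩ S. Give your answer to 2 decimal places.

The intersection is the polygon with vertices (8,8), (9.171,4.486), (9.12,4.44), (2,8), (6.038,9.346), (7.39,8.732).
By the shoelace formula its area is 15.14.

15.14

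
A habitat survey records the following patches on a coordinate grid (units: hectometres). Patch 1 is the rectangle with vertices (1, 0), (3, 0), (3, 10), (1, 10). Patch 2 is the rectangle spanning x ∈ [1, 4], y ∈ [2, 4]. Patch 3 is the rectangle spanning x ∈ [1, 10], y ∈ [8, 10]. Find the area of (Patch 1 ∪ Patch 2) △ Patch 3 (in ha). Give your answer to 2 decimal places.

|Patch 1 ∪ Patch 2| = 22.
|(Patch 1 ∪ Patch 2) ∩ Patch 3| = 4.
|(Patch 1 ∪ Patch 2) △ Patch 3| = 22 + 18 − 8 = 32.00.

32.00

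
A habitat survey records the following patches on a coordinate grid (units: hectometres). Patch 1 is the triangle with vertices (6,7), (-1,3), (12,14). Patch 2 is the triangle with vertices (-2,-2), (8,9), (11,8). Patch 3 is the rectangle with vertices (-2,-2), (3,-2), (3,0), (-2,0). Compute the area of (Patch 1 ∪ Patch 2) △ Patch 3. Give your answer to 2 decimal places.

|Patch 1 ∪ Patch 2| = 34.
|(Patch 1 ∪ Patch 2) ∩ Patch 3| = 0.7818.
|(Patch 1 ∪ Patch 2) △ Patch 3| = 34 + 10 − 1.5636 = 42.44.

42.44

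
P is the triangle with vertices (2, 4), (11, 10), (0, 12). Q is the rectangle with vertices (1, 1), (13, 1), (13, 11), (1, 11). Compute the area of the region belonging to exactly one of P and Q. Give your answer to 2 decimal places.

|P| = 42, |Q| = 120, |P∩Q| = 38.25.
|P △ Q| = |P| + |Q| − 2·|P∩Q| = 42 + 120 − 76.5 = 85.50.

85.50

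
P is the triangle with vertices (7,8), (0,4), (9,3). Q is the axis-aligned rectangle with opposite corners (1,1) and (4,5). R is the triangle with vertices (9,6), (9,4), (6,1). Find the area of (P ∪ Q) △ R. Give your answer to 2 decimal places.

|P ∪ Q| = 29.8274.
|(P ∪ Q) ∩ R| = 1.1441.
|(P ∪ Q) △ R| = 29.8274 + 3 − 2.2882 = 30.54.

30.54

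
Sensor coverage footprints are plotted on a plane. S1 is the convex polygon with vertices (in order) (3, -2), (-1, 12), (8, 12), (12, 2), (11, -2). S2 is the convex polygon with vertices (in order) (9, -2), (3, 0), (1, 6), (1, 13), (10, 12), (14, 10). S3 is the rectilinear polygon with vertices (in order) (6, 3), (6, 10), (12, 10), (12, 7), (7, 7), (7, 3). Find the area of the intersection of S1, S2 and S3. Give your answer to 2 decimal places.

14.20

The intersection is the polygon with vertices (10,7), (7,7), (7,3), (6,3), (6,10), (8.8,10).
By the shoelace formula its area is 14.20.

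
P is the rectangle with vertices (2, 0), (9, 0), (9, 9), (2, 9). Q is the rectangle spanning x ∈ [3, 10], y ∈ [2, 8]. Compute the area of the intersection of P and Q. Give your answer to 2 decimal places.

|P∩Q|: x∈[3,9], y∈[2,8] → 6·6 = 36.

36.00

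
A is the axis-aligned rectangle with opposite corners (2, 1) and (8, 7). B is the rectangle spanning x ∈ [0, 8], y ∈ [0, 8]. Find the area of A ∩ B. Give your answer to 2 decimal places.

|A∩B|: x∈[2,8], y∈[1,7] → 6·6 = 36.

36.00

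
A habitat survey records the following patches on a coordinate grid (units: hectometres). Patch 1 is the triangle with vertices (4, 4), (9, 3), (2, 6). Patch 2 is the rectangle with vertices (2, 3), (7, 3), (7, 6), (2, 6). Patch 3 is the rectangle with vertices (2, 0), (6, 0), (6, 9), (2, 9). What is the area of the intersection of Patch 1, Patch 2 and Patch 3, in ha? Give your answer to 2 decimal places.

2.97

The intersection is the polygon with vertices (2,6), (6,4.286), (6,3.6), (4,4).
By the shoelace formula its area is 2.97.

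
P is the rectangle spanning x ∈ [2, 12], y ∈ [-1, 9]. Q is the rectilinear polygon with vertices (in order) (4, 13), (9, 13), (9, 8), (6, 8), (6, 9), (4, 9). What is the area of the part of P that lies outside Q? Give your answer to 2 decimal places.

|P| = 100, |P∩Q| = 3.
|P ∖ Q| = |P| − |P∩Q| = 100 − 3 = 97.00.

97.00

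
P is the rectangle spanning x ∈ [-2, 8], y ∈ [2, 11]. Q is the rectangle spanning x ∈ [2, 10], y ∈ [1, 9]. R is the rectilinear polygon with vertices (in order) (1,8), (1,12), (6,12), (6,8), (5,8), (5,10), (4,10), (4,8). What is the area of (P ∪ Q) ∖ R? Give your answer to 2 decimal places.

99.00

|P ∪ Q| = 112.
|(P ∪ Q) ∩ R| = 13.
|(P ∪ Q) ∖ R| = 112 − 13 = 99.00.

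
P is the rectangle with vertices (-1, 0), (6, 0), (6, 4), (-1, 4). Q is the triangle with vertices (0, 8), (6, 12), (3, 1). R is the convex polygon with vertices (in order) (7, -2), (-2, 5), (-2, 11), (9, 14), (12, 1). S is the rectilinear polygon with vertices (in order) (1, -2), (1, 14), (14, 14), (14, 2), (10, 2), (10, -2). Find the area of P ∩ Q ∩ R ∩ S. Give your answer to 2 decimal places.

3.15

The intersection is the polygon with vertices (2.929,1.167), (1.714,4), (3.818,4), (3.025,1.092).
By the shoelace formula its area is 3.15.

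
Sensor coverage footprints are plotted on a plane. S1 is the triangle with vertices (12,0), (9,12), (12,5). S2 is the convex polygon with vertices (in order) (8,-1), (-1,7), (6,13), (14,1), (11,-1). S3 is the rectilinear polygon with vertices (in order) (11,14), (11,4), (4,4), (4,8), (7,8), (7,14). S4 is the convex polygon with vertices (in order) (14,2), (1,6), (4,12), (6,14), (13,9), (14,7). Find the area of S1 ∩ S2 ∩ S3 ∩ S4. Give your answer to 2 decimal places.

0.45

The intersection is the polygon with vertices (11,4), (10.4,6.4), (11,5.5).
By the shoelace formula its area is 0.45.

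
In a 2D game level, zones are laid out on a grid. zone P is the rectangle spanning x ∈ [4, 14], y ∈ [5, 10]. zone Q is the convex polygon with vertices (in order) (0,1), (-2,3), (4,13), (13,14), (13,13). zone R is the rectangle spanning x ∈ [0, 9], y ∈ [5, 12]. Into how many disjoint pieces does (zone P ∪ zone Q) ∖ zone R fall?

2

(zone P ∪ zone Q) ∖ zone R splits into 2 disjoint pieces (area 41.925, area 14).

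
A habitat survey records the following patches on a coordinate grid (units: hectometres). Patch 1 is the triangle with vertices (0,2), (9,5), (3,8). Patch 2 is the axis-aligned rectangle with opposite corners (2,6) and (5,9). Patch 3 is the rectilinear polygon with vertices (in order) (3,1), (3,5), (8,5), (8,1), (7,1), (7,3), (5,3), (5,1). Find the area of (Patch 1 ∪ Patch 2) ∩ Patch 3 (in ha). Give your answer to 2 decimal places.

The region (Patch 1 ∪ Patch 2) ∩ Patch 3 is the polygon with vertices (3,3), (3,5), (8,5), (8,4.667).
By the shoelace formula its area is 5.83.

5.83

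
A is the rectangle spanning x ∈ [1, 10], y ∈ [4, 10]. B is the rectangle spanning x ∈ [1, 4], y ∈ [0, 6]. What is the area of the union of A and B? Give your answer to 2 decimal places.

66.00

By inclusion–exclusion:
Individual areas: |A| = 54, |B| = 18.
|A∩B|: x∈[1,4], y∈[4,6] → 3·2 = 6.
|A ∪ B| = 72 − 6 = 66.00.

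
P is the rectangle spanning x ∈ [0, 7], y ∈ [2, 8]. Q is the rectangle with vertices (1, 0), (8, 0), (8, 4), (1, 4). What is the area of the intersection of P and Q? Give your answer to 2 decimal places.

12.00

|P∩Q|: x∈[1,7], y∈[2,4] → 6·2 = 12.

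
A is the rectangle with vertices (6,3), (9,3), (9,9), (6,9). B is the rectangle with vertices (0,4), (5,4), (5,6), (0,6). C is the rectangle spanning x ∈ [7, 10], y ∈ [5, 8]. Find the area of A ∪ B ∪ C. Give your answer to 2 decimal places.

31.00

By inclusion–exclusion:
Individual areas: |A| = 18, |B| = 10, |C| = 9.
|A∩B| = 0 (no overlap).
|A∩C|: x∈[7,9], y∈[5,8] → 2·3 = 6.
|B∩C| = 0 (no overlap).
|A∩B∩C| = 0.
|A ∪ B ∪ C| = 37 − 6 + 0 = 31.00.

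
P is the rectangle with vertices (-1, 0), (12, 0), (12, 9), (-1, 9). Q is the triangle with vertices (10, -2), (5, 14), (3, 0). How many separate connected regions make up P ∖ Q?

2

P ∖ Q splits into 2 disjoint pieces (area 36.2812, area 41.7857).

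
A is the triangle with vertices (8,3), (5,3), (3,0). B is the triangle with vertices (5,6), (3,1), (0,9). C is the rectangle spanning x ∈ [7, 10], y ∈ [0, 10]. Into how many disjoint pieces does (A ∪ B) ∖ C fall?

(A ∪ B) ∖ C splits into 2 disjoint pieces (area 4.2, area 15.5).

2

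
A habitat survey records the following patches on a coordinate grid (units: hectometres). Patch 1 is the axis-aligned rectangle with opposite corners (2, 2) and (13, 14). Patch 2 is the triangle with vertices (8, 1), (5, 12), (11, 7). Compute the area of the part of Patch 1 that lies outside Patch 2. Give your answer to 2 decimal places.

106.89

|Patch 1| = 132, |Patch 1∩Patch 2| = 25.1136.
|Patch 1 ∖ Patch 2| = |Patch 1| − |Patch 1∩Patch 2| = 132 − 25.1136 = 106.89.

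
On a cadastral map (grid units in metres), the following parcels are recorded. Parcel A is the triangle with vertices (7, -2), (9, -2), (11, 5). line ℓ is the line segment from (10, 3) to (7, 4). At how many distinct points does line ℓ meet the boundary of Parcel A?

1

The segment meets the boundary at (9.88,3.04).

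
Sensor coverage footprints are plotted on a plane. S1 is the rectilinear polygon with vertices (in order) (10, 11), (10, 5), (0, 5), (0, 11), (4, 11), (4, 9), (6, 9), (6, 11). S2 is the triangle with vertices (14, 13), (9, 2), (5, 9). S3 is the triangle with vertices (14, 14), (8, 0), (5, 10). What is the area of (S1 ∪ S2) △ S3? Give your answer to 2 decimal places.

|S1 ∪ S2| = 74.7937.
|(S1 ∪ S2) ∩ S3| = 39.7465.
|(S1 ∪ S2) △ S3| = 74.7937 + 51 − 79.4931 = 46.30.

46.30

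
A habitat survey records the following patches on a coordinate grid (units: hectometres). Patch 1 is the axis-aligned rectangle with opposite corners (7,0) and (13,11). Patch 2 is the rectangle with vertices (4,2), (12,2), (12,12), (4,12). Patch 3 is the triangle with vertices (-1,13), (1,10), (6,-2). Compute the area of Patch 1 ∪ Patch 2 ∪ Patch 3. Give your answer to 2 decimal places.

By inclusion–exclusion:
Individual areas: |Patch 1| = 66, |Patch 2| = 80, |Patch 3| = 4.5.
|Patch 1∩Patch 2|: x∈[7,12], y∈[2,11] → 5·9 = 45.
|Patch 1∩Patch 3| = 0.
|Patch 2∩Patch 3| = 0.1143.
|Patch 1∩Patch 2∩Patch 3| = 0.
|Patch 1 ∪ Patch 2 ∪ Patch 3| = 150.5 − 45.1143 + 0 = 105.39.

105.39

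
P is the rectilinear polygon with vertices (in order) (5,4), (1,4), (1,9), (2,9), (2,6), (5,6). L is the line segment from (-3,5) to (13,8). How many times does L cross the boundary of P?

2

The segment meets the boundary at (2.333,6), (1,5.75).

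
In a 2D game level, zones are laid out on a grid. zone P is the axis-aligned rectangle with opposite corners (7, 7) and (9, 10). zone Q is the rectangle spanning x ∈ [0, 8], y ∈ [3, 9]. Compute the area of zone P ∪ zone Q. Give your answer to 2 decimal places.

52.00

By inclusion–exclusion:
Individual areas: |zone P| = 6, |zone Q| = 48.
|zone P∩zone Q|: x∈[7,8], y∈[7,9] → 1·2 = 2.
|zone P ∪ zone Q| = 54 − 2 = 52.00.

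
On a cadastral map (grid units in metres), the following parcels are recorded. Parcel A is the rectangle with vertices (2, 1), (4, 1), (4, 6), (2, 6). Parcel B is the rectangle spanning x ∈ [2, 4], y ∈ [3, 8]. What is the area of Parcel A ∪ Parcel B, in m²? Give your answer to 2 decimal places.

14.00

By inclusion–exclusion:
Individual areas: |Parcel A| = 10, |Parcel B| = 10.
|Parcel A∩Parcel B|: x∈[2,4], y∈[3,6] → 2·3 = 6.
|Parcel A ∪ Parcel B| = 20 − 6 = 14.00.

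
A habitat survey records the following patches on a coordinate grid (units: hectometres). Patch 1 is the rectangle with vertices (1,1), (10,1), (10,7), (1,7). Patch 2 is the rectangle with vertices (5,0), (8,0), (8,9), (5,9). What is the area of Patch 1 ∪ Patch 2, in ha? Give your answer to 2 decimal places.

63.00

By inclusion–exclusion:
Individual areas: |Patch 1| = 54, |Patch 2| = 27.
|Patch 1∩Patch 2|: x∈[5,8], y∈[1,7] → 3·6 = 18.
|Patch 1 ∪ Patch 2| = 81 − 18 = 63.00.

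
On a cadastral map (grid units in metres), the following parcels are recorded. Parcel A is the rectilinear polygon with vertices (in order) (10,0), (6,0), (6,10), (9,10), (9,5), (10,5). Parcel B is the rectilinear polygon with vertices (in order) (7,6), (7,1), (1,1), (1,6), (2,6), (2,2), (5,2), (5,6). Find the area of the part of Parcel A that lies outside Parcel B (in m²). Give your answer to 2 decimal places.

30.00

|Parcel A| = 35, |Parcel A∩Parcel B| = 5.
|Parcel A ∖ Parcel B| = |Parcel A| − |Parcel A∩Parcel B| = 35 − 5 = 30.00.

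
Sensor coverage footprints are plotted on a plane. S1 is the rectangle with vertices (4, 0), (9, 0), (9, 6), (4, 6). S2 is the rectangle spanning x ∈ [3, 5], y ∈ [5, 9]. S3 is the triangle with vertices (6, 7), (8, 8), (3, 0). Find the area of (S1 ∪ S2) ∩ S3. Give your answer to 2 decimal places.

The region (S1 ∪ S2) ∩ S3 is the polygon with vertices (4,2.333), (5.571,6), (6.75,6), (4,1.6).
By the shoelace formula its area is 3.17.

3.17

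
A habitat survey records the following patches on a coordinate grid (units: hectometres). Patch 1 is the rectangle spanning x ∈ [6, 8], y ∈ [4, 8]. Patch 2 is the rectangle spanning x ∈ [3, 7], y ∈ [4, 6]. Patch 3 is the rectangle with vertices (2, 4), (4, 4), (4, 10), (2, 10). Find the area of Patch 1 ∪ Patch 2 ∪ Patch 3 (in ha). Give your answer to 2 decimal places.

24.00

By inclusion–exclusion:
Individual areas: |Patch 1| = 8, |Patch 2| = 8, |Patch 3| = 12.
|Patch 1∩Patch 2|: x∈[6,7], y∈[4,6] → 1·2 = 2.
|Patch 1∩Patch 3| = 0 (no overlap).
|Patch 2∩Patch 3|: x∈[3,4], y∈[4,6] → 1·2 = 2.
|Patch 1∩Patch 2∩Patch 3| = 0.
|Patch 1 ∪ Patch 2 ∪ Patch 3| = 28 − 4 + 0 = 24.00.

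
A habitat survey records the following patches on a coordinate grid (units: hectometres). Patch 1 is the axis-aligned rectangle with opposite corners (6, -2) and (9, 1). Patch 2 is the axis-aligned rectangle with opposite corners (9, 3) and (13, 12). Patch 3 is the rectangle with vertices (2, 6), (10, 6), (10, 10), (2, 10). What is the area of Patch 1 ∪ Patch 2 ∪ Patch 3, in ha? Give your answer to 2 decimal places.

73.00

By inclusion–exclusion:
Individual areas: |Patch 1| = 9, |Patch 2| = 36, |Patch 3| = 32.
|Patch 1∩Patch 2| = 0 (no overlap).
|Patch 1∩Patch 3| = 0 (no overlap).
|Patch 2∩Patch 3|: x∈[9,10], y∈[6,10] → 1·4 = 4.
|Patch 1∩Patch 2∩Patch 3| = 0.
|Patch 1 ∪ Patch 2 ∪ Patch 3| = 77 − 4 + 0 = 73.00.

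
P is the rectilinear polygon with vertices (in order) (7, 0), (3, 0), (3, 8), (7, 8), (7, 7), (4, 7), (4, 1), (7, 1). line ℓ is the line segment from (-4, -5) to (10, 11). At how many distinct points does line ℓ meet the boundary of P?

The segment meets the boundary at (6.5,7), (4,4.143), (7,7.571), (3,3).

4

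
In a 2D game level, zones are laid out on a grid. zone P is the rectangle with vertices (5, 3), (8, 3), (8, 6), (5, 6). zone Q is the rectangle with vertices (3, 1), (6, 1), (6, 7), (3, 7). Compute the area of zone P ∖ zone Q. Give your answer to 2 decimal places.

|zone P∩zone Q|: x∈[5,6], y∈[3,6] → 1·3 = 3.
|zone P| = 9.
|zone P ∖ zone Q| = |zone P| − |zone P∩zone Q| = 9 − 3 = 6.00.

6.00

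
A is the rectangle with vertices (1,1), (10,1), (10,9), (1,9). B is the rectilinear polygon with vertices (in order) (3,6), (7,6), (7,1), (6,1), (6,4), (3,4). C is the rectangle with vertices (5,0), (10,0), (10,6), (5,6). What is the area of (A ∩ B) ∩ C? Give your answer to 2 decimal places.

7.00

The region (A ∩ B) ∩ C is the polygon with vertices (6,4), (5,4), (5,6), (7,6), (7,1), (6,1).
By the shoelace formula its area is 7.00.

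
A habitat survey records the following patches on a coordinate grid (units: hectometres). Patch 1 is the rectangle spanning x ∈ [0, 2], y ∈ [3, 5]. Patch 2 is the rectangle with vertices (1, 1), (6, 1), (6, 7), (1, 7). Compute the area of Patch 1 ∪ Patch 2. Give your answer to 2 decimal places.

By inclusion–exclusion:
Individual areas: |Patch 1| = 4, |Patch 2| = 30.
|Patch 1∩Patch 2|: x∈[1,2], y∈[3,5] → 1·2 = 2.
|Patch 1 ∪ Patch 2| = 34 − 2 = 32.00.

32.00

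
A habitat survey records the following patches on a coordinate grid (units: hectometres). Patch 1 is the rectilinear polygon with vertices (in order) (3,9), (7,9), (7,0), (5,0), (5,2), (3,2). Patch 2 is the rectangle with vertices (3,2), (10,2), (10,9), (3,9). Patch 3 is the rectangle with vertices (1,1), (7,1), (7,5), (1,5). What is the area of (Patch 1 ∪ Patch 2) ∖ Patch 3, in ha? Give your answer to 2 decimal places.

|Patch 1 ∪ Patch 2| = 53.
|(Patch 1 ∪ Patch 2) ∩ Patch 3| = 14.
|(Patch 1 ∪ Patch 2) ∖ Patch 3| = 53 − 14 = 39.00.

39.00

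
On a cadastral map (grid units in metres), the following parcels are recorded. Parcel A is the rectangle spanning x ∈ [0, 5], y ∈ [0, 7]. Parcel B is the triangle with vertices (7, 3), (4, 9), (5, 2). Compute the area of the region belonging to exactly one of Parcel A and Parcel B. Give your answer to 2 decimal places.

38.93

|Parcel A| = 35, |Parcel B| = 7.5, |Parcel A∩Parcel B| = 1.7857.
|Parcel A △ Parcel B| = |Parcel A| + |Parcel B| − 2·|Parcel A∩Parcel B| = 35 + 7.5 − 3.5714 = 38.93.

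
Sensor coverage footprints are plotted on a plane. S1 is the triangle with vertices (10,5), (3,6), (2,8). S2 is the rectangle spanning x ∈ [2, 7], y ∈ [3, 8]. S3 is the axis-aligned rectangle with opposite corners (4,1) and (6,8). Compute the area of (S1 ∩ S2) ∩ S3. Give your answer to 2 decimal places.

The region (S1 ∩ S2) ∩ S3 is the polygon with vertices (6,6.5), (6,5.571), (4,5.857), (4,7.25).
By the shoelace formula its area is 2.32.

2.32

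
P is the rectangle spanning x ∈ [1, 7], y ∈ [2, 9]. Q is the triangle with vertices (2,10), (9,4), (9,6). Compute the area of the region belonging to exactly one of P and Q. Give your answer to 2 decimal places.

|P| = 42, |Q| = 7, |P∩Q| = 3.2798.
|P △ Q| = |P| + |Q| − 2·|P∩Q| = 42 + 7 − 6.5595 = 42.44.

42.44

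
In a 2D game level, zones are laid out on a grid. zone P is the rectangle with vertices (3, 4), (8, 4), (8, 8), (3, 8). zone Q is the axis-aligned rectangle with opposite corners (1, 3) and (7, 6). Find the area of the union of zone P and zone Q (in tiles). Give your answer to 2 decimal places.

30.00

By inclusion–exclusion:
Individual areas: |zone P| = 20, |zone Q| = 18.
|zone P∩zone Q|: x∈[3,7], y∈[4,6] → 4·2 = 8.
|zone P ∪ zone Q| = 38 − 8 = 30.00.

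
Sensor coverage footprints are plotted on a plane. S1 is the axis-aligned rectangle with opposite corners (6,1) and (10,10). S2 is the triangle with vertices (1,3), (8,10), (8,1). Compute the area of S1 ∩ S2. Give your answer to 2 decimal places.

15.43

The intersection is the polygon with vertices (6,8), (8,10), (8,1), (6,1.571).
By the shoelace formula its area is 15.43.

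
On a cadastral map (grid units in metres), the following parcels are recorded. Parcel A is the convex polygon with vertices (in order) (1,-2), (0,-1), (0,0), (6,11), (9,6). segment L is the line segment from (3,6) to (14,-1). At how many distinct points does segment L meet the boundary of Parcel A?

2

The segment meets the boundary at (6.667,3.667), (3.202,5.871).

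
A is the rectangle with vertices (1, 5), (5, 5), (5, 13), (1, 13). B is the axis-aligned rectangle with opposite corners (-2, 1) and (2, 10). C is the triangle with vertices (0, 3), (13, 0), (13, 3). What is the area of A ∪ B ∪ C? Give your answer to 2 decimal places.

82.04

By inclusion–exclusion:
Individual areas: |A| = 32, |B| = 36, |C| = 19.5.
|A∩B|: x∈[1,2], y∈[5,10] → 1·5 = 5.
|A∩C| = 0.
|B∩C| = 0.4615.
|A∩B∩C| = 0.
|A ∪ B ∪ C| = 87.5 − 5.4615 + 0 = 82.04.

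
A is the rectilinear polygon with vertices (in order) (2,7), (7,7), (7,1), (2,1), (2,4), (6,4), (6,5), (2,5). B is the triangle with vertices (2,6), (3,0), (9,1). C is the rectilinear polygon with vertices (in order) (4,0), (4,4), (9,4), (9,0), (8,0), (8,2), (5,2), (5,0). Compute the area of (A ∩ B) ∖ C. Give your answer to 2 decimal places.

6.87

|A ∩ B| = 12.1381.
|(A ∩ B) ∩ C| = 5.2714.
|(A ∩ B) ∖ C| = 12.1381 − 5.2714 = 6.87.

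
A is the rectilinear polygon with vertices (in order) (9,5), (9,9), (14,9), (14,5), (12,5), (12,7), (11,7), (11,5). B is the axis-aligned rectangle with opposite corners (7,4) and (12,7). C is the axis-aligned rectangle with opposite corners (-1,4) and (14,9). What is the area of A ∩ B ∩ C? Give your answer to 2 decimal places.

4.00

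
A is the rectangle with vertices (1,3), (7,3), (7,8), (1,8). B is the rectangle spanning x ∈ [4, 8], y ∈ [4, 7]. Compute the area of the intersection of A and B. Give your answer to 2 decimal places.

|A∩B|: x∈[4,7], y∈[4,7] → 3·3 = 9.

9.00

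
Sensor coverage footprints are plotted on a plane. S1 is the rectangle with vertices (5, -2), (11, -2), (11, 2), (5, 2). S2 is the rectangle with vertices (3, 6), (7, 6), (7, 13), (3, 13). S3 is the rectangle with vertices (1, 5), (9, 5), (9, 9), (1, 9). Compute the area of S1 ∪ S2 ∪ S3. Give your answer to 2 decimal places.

72.00

By inclusion–exclusion:
Individual areas: |S1| = 24, |S2| = 28, |S3| = 32.
|S1∩S2| = 0 (no overlap).
|S1∩S3| = 0 (no overlap).
|S2∩S3|: x∈[3,7], y∈[6,9] → 4·3 = 12.
|S1∩S2∩S3| = 0.
|S1 ∪ S2 ∪ S3| = 84 − 12 + 0 = 72.00.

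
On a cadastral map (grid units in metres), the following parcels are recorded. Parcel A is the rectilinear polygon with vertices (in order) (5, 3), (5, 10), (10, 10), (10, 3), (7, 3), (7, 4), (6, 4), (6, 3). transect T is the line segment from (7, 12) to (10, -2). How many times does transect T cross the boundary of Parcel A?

2

The segment meets the boundary at (8.929,3), (7.429,10).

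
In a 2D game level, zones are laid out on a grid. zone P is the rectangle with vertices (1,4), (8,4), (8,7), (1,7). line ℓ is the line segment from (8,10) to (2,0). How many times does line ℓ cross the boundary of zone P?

The segment meets the boundary at (4.4,4), (6.2,7).

2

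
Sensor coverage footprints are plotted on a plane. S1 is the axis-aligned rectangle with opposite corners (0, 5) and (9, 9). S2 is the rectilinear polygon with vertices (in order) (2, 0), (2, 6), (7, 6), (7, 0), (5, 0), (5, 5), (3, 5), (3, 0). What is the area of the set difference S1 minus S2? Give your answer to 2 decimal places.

|S1| = 36, |S1∩S2| = 5.
|S1 ∖ S2| = |S1| − |S1∩S2| = 36 − 5 = 31.00.

31.00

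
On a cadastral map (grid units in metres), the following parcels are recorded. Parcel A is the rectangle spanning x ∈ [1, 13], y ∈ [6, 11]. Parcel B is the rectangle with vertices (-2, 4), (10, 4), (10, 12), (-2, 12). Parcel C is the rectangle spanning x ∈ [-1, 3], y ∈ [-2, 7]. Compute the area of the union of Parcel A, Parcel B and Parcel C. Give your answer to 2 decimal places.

By inclusion–exclusion:
Individual areas: |Parcel A| = 60, |Parcel B| = 96, |Parcel C| = 36.
|Parcel A∩Parcel B|: x∈[1,10], y∈[6,11] → 9·5 = 45.
|Parcel A∩Parcel C|: x∈[1,3], y∈[6,7] → 2·1 = 2.
|Parcel B∩Parcel C|: x∈[-1,3], y∈[4,7] → 4·3 = 12.
|Parcel A∩Parcel B∩Parcel C| = 2.
|Parcel A ∪ Parcel B ∪ Parcel C| = 192 − 59 + 2 = 135.00.

135.00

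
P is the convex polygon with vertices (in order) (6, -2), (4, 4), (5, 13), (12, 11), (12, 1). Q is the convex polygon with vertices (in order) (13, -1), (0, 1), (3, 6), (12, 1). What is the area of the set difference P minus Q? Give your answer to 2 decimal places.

70.89

|P| = 93.5, |P∩Q| = 22.6122.
|P ∖ Q| = |P| − |P∩Q| = 93.5 − 22.6122 = 70.89.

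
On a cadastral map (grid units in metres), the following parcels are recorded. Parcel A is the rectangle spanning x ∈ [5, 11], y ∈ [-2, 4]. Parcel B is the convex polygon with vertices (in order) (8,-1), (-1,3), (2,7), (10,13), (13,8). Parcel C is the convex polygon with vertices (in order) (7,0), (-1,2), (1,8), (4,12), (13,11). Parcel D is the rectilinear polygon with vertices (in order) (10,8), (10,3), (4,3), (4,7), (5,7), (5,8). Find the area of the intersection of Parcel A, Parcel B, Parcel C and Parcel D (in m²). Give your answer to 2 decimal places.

3.91

The intersection is the polygon with vertices (8.636,3), (5,3), (5,4), (9.182,4).
By the shoelace formula its area is 3.91.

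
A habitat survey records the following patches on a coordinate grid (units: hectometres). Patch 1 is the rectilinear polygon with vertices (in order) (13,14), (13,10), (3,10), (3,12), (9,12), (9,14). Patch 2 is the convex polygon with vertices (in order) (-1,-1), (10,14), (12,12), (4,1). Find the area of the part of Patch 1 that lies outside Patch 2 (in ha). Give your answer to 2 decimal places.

17.74

|Patch 1| = 28, |Patch 1∩Patch 2| = 10.2636.
|Patch 1 ∖ Patch 2| = |Patch 1| − |Patch 1∩Patch 2| = 28 − 10.2636 = 17.74.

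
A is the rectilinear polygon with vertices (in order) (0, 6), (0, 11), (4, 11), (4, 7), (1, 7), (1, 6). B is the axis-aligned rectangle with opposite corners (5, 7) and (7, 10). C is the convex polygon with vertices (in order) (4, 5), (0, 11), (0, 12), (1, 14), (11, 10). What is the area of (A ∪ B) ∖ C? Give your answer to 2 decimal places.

6.35

|A ∪ B| = 23.
|(A ∪ B) ∩ C| = 16.6524.
|(A ∪ B) ∖ C| = 23 − 16.6524 = 6.35.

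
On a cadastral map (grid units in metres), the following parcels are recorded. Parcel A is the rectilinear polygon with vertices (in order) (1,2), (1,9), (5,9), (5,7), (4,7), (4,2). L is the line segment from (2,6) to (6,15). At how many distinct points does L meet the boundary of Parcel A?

1

The segment meets the boundary at (3.333,9).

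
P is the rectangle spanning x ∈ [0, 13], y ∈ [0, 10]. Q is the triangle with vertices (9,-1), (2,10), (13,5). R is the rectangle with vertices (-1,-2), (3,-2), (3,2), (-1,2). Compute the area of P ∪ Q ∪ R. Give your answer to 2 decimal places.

By inclusion–exclusion:
Individual areas: |P| = 130, |Q| = 43, |R| = 16.
|P∩Q| = 42.3485.
|P∩R|: x∈[0,3], y∈[0,2] → 3·2 = 6.
|Q∩R| = 0.
|P∩Q∩R| = 0.
|P ∪ Q ∪ R| = 189 − 48.3485 + 0 = 140.65.

140.65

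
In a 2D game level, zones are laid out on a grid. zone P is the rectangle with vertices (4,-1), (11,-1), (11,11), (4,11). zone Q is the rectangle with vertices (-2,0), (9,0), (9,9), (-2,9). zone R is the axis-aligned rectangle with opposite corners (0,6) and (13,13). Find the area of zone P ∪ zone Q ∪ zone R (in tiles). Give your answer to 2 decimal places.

By inclusion–exclusion:
Individual areas: |zone P| = 84, |zone Q| = 99, |zone R| = 91.
|zone P∩zone Q|: x∈[4,9], y∈[0,9] → 5·9 = 45.
|zone P∩zone R|: x∈[4,11], y∈[6,11] → 7·5 = 35.
|zone Q∩zone R|: x∈[0,9], y∈[6,9] → 9·3 = 27.
|zone P∩zone Q∩zone R| = 15.
|zone P ∪ zone Q ∪ zone R| = 274 − 107 + 15 = 182.00.

182.00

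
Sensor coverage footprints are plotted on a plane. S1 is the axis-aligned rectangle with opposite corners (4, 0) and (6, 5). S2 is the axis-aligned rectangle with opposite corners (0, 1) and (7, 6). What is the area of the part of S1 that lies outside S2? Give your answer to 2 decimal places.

2.00

|S1∩S2|: x∈[4,6], y∈[1,5] → 2·4 = 8.
|S1| = 10.
|S1 ∖ S2| = |S1| − |S1∩S2| = 10 − 8 = 2.00.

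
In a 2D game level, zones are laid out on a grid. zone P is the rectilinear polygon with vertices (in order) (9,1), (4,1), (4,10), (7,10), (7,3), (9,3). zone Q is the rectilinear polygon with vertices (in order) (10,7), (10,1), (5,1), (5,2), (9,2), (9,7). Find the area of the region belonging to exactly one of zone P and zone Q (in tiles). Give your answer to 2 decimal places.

33.00

|zone P| = 31, |zone Q| = 10, |zone P∩zone Q| = 4.
|zone P △ zone Q| = |zone P| + |zone Q| − 2·|zone P∩zone Q| = 31 + 10 − 8 = 33.00.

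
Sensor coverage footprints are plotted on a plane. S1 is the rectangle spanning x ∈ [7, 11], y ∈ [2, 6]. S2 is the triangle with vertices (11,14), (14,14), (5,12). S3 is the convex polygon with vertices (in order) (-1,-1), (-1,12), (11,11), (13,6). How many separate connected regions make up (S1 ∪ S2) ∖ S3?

2

(S1 ∪ S2) ∖ S3 splits into 2 disjoint pieces (area 8, area 3).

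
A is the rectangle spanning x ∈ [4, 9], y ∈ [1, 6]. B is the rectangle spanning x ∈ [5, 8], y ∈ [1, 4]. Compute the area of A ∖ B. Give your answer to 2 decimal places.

|A∩B|: x∈[5,8], y∈[1,4] → 3·3 = 9.
|A| = 25.
|A ∖ B| = |A| − |A∩B| = 25 − 9 = 16.00.

16.00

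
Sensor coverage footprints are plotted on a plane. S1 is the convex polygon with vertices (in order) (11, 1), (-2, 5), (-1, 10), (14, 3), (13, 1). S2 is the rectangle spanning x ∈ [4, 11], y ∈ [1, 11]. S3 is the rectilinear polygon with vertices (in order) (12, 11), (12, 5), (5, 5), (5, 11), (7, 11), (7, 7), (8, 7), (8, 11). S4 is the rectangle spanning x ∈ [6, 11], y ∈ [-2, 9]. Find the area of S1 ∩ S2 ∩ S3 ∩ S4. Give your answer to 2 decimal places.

The intersection is the polygon with vertices (6,5), (6,6.733), (9.714,5).
By the shoelace formula its area is 3.22.

3.22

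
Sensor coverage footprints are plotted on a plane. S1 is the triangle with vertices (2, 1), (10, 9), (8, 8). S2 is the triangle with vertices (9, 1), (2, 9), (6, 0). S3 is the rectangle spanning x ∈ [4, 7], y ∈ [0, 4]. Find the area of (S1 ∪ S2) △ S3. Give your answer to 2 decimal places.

16.28

|S1 ∪ S2| = 18.9026.
|(S1 ∪ S2) ∩ S3| = 7.3126.
|(S1 ∪ S2) △ S3| = 18.9026 + 12 − 14.6253 = 16.28.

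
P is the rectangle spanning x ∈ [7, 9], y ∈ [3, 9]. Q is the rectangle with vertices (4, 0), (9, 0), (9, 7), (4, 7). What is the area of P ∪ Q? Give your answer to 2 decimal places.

By inclusion–exclusion:
Individual areas: |P| = 12, |Q| = 35.
|P∩Q|: x∈[7,9], y∈[3,7] → 2·4 = 8.
|P ∪ Q| = 47 − 8 = 39.00.

39.00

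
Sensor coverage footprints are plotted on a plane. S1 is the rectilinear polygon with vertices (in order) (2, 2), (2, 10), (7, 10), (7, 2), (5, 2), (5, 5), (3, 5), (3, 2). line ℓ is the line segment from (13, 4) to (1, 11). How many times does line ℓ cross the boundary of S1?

The segment meets the boundary at (2.714,10), (7,7.5).

2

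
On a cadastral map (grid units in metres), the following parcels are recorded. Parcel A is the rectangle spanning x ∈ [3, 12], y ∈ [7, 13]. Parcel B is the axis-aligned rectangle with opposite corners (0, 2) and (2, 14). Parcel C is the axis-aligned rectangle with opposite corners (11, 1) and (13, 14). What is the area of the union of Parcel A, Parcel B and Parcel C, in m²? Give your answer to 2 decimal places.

98.00

By inclusion–exclusion:
Individual areas: |Parcel A| = 54, |Parcel B| = 24, |Parcel C| = 26.
|Parcel A∩Parcel B| = 0 (no overlap).
|Parcel A∩Parcel C|: x∈[11,12], y∈[7,13] → 1·6 = 6.
|Parcel B∩Parcel C| = 0 (no overlap).
|Parcel A∩Parcel B∩Parcel C| = 0.
|Parcel A ∪ Parcel B ∪ Parcel C| = 104 − 6 + 0 = 98.00.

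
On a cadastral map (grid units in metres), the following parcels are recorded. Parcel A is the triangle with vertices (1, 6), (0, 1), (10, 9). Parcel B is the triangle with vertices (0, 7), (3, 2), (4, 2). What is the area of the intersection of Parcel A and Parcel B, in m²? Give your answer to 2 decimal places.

The intersection is the polygon with vertices (0.96,5.8), (2.927,3.341), (2.432,2.946), (0.9,5.5).
By the shoelace formula its area is 1.30.

1.30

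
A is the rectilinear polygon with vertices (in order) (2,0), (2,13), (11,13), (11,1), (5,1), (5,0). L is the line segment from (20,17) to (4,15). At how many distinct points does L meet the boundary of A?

0

The segment lies entirely outside A and never meets its boundary.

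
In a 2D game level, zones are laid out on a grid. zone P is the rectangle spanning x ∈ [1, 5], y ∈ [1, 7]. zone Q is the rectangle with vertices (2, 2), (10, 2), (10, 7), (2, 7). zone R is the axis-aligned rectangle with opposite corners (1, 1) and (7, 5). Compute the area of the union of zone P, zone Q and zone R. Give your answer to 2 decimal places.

By inclusion–exclusion:
Individual areas: |zone P| = 24, |zone Q| = 40, |zone R| = 24.
|zone P∩zone Q|: x∈[2,5], y∈[2,7] → 3·5 = 15.
|zone P∩zone R|: x∈[1,5], y∈[1,5] → 4·4 = 16.
|zone Q∩zone R|: x∈[2,7], y∈[2,5] → 5·3 = 15.
|zone P∩zone Q∩zone R| = 9.
|zone P ∪ zone Q ∪ zone R| = 88 − 46 + 9 = 51.00.

51.00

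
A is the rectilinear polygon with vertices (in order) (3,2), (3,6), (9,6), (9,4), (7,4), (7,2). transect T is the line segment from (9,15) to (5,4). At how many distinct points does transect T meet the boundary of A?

The segment meets the boundary at (5.727,6).

1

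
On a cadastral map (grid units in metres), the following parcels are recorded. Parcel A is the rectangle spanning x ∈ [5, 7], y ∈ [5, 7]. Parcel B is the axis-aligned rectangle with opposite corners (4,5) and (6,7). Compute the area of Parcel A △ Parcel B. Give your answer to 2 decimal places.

4.00

|Parcel A∩Parcel B|: x∈[5,6], y∈[5,7] → 1·2 = 2.
|Parcel A △ Parcel B| = |Parcel A| + |Parcel B| − 2·|Parcel A∩Parcel B| = 4 + 4 − 4 = 4.00.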